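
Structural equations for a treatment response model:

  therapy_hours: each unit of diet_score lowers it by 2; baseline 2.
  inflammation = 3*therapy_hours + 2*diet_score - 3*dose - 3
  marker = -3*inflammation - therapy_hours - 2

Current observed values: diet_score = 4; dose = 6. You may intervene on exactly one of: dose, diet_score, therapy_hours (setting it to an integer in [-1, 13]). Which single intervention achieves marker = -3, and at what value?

Intervening on dose: marker = 9*dose + 43. Reaching -3 requires dose = -46/9, not an integer.
Intervening on diet_score: marker = 14*diet_score + 41. Reaching -3 requires diet_score = -22/7, not an integer.
Intervening on therapy_hours: with other inputs at their observed values, marker = -10*therapy_hours + 37. Solving for -3 gives therapy_hours = 4, within [-1, 13].

set therapy_hours = 4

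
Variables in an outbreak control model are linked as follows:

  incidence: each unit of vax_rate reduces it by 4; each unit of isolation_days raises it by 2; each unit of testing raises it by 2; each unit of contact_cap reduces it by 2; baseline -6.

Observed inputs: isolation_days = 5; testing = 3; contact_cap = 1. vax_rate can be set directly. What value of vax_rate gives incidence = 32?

vax_rate = -6

Substituting into the incidence equation gives incidence = -4*vax_rate + 8.
Solve -4*vax_rate + 8 = 32: vax_rate = (32 - 8) / -4 = -6.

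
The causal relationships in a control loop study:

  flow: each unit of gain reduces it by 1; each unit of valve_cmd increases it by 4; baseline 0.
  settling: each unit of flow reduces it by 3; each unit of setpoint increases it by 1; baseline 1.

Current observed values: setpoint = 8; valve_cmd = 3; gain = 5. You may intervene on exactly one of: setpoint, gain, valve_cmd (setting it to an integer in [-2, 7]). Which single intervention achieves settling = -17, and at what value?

Intervening on setpoint: with other inputs at their observed values, settling = setpoint - 20. Solving for -17 gives setpoint = 3, within [-2, 7].
Intervening on gain: settling = 3*gain - 27. Reaching -17 requires gain = 10/3, not an integer.
Intervening on valve_cmd: settling = -12*valve_cmd + 24. Reaching -17 requires valve_cmd = 41/12, not an integer.

set setpoint = 3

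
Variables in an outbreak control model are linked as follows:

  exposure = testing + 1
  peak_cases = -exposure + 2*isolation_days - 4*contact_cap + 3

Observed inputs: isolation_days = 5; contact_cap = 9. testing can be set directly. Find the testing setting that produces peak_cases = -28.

testing = 4

Substituting into the peak_cases equation gives peak_cases = -testing - 24.
Solve -testing - 24 = -28: testing = (-28 + 24) / -1 = 4.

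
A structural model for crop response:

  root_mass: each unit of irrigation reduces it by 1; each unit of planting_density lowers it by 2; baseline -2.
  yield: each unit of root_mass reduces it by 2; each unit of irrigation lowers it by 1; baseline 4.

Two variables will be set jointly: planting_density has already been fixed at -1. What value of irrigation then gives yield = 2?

With planting_density held at -1:
Substituting into the root_mass equation gives root_mass = -irrigation.
Substituting into the yield equation gives yield = irrigation + 4.
Solve irrigation + 4 = 2: irrigation = (2 - 4) / 1 = -2.

irrigation = -2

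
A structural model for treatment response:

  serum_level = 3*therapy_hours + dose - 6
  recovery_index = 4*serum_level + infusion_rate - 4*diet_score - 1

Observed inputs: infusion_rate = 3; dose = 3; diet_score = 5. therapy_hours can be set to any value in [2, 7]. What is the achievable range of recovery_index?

Substituting into the serum_level equation gives serum_level = 3*therapy_hours - 3.
Substituting into the recovery_index equation gives recovery_index = 12*therapy_hours - 30.
Linear in therapy_hours, so extremes are at the endpoints: therapy_hours = 2 gives recovery_index = -6; therapy_hours = 7 gives recovery_index = 54.

-6 to 54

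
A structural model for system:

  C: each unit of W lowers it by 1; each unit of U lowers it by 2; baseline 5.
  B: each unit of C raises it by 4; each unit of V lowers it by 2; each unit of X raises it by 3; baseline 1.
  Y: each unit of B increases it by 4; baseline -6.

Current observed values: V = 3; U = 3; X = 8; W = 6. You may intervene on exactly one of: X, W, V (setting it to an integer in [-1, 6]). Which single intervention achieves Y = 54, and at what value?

set W = 0

Intervening on X: Y = 12*X - 138. Reaching 54 requires X = 16, outside [-1, 6].
Intervening on W: with other inputs at their observed values, Y = -16*W + 54. Solving for 54 gives W = 0, within [-1, 6].
Intervening on V: Y = -8*V - 18. Reaching 54 requires V = -9, outside [-1, 6].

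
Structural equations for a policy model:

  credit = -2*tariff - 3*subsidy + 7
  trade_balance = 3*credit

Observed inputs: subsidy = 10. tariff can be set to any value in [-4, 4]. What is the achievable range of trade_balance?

Substituting into the credit equation gives credit = -2*tariff - 23.
This gives trade_balance = -6*tariff - 69.
Linear in tariff, so extremes are at the endpoints: tariff = -4 gives trade_balance = -45; tariff = 4 gives trade_balance = -93.

-93 to -45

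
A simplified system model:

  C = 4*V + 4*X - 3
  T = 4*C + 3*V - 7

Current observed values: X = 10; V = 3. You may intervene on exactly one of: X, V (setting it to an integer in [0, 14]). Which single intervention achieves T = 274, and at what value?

set V = 7

Intervening on X: T = 16*X + 38. Reaching 274 requires X = 59/4, not an integer.
Intervening on V: with other inputs at their observed values, T = 19*V + 141. Solving for 274 gives V = 7, within [0, 14].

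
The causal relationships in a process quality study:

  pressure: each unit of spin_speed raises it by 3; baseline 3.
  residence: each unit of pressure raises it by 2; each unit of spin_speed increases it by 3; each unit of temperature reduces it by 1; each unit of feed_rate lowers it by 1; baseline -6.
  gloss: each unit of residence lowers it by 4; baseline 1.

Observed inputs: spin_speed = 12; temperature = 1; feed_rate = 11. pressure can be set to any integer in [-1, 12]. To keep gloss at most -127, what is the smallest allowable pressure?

pressure = 7

Intervening on pressure fixes its value directly, overriding its dependence on spin_speed.
Substituting into the residence equation gives residence = 2*pressure + 18.
gloss becomes -8*pressure - 71.
Require -8*pressure - 71 ≤ -127, so pressure ≥ 7.
The smallest integer in [-1, 12] satisfying this is 7.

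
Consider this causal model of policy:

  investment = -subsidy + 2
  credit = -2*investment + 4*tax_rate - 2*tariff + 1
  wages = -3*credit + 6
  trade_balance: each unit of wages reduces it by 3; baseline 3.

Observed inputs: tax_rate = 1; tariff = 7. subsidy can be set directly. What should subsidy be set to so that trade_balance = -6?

Substituting into the credit equation gives credit = 2*subsidy - 13.
Substituting into the wages equation gives wages = -6*subsidy + 45.
So trade_balance = 18*subsidy - 132.
Solve 18*subsidy - 132 = -6: subsidy = (-6 + 132) / 18 = 7.

subsidy = 7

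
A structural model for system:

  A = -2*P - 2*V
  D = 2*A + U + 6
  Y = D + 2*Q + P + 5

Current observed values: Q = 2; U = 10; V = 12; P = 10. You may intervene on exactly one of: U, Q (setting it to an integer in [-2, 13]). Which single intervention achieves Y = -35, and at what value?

set Q = 11

Intervening on U: Y = U - 63. Reaching -35 requires U = 28, outside [-2, 13].
Intervening on Q: with other inputs at their observed values, Y = 2*Q - 57. Solving for -35 gives Q = 11, within [-2, 13].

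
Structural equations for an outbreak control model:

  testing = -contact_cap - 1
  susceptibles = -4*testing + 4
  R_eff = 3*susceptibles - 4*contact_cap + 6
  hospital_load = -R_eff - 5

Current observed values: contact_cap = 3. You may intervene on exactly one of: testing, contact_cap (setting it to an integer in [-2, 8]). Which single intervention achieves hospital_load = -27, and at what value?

Intervening on testing: hospital_load = 12*testing - 11. Reaching -27 requires testing = -4/3, not an integer.
Intervening on contact_cap: with other inputs at their observed values, hospital_load = -8*contact_cap - 35. Solving for -27 gives contact_cap = -1, within [-2, 8].

set contact_cap = -1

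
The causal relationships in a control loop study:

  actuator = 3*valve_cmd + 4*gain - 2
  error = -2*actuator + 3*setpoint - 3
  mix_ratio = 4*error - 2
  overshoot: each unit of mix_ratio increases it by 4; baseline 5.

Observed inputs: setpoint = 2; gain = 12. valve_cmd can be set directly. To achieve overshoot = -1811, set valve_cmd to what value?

valve_cmd = 4

Substituting into the actuator equation gives actuator = 3*valve_cmd + 46.
This gives error = -6*valve_cmd - 89.
mix_ratio becomes -24*valve_cmd - 358.
Substituting into the overshoot equation gives overshoot = -96*valve_cmd - 1427.
Solve -96*valve_cmd - 1427 = -1811: valve_cmd = (-1811 + 1427) / -96 = 4.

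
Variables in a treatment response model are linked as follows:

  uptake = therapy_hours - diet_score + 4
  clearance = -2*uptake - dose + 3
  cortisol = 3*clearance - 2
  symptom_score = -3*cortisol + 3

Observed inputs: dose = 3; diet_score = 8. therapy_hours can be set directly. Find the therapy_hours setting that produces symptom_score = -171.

therapy_hours = -6

Substituting into the uptake equation gives uptake = therapy_hours - 4.
Substituting into the clearance equation gives clearance = -2*therapy_hours + 8.
Substituting into the cortisol equation gives cortisol = -6*therapy_hours + 22.
So symptom_score = 18*therapy_hours - 63.
Solve 18*therapy_hours - 63 = -171: therapy_hours = (-171 + 63) / 18 = -6.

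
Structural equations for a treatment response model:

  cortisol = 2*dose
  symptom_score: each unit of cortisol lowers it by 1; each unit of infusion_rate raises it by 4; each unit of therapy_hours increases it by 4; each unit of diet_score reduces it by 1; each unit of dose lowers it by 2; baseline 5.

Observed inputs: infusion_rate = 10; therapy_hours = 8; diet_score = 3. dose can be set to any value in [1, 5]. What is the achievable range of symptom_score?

54 to 70

Substituting into the symptom_score equation gives symptom_score = -4*dose + 74.
Linear in dose, so extremes are at the endpoints: dose = 1 gives symptom_score = 70; dose = 5 gives symptom_score = 54.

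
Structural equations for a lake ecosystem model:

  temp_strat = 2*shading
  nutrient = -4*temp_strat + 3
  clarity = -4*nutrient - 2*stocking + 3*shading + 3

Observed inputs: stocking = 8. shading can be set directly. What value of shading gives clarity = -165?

Substituting into the nutrient equation gives nutrient = -8*shading + 3.
Substituting into the clarity equation gives clarity = 35*shading - 25.
Solve 35*shading - 25 = -165: shading = (-165 + 25) / 35 = -4.

shading = -4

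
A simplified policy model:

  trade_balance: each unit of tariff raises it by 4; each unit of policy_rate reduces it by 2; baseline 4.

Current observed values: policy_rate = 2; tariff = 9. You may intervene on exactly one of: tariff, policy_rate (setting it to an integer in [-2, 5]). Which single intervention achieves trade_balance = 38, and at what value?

set policy_rate = 1

Intervening on tariff: trade_balance = 4*tariff. Reaching 38 requires tariff = 19/2, not an integer.
Intervening on policy_rate: with other inputs at their observed values, trade_balance = -2*policy_rate + 40. Solving for 38 gives policy_rate = 1, within [-2, 5].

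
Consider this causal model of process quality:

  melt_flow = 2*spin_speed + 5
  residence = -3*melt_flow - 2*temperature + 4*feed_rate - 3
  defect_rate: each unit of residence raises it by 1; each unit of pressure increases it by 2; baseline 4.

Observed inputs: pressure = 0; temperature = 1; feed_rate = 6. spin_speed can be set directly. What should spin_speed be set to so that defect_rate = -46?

spin_speed = 9

Substituting into the residence equation gives residence = -6*spin_speed + 4.
Substituting into the defect_rate equation gives defect_rate = -6*spin_speed + 8.
Solve -6*spin_speed + 8 = -46: spin_speed = (-46 - 8) / -6 = 9.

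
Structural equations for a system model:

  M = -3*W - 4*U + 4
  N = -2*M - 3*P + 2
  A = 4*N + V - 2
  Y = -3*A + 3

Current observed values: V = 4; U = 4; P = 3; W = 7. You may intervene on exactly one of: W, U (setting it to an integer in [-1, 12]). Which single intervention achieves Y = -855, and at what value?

Intervening on W: with other inputs at their observed values, Y = -72*W - 207. Solving for -855 gives W = 9, within [-1, 12].
Intervening on U: Y = -96*U - 327. Reaching -855 requires U = 11/2, not an integer.

set W = 9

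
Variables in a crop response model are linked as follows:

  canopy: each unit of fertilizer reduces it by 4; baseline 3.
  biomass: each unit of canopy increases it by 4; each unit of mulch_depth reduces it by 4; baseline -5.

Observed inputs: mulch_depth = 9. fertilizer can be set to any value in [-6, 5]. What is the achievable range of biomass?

Substituting into the biomass equation gives biomass = -16*fertilizer - 29.
Linear in fertilizer, so extremes are at the endpoints: fertilizer = -6 gives biomass = 67; fertilizer = 5 gives biomass = -109.

-109 to 67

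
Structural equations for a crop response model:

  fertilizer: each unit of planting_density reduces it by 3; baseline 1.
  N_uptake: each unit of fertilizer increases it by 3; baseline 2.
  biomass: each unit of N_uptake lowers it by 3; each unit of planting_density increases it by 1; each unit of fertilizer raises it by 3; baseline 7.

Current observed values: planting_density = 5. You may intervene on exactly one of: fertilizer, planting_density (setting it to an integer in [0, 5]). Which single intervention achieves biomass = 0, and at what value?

set fertilizer = 1

Intervening on fertilizer: with other inputs at their observed values, biomass = -6*fertilizer + 6. Solving for 0 gives fertilizer = 1, within [0, 5].
Intervening on planting_density: biomass = 19*planting_density - 5. Reaching 0 requires planting_density = 5/19, not an integer.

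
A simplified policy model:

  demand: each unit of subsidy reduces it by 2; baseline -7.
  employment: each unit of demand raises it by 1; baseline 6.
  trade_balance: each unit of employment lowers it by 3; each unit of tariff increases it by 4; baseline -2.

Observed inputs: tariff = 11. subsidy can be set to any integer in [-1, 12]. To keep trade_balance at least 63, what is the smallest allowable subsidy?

subsidy = 3

Substituting into the employment equation gives employment = -2*subsidy - 1.
Substituting into the trade_balance equation gives trade_balance = 6*subsidy + 45.
Require 6*subsidy + 45 ≥ 63, so subsidy ≥ 3.
The smallest integer in [-1, 12] satisfying this is 3.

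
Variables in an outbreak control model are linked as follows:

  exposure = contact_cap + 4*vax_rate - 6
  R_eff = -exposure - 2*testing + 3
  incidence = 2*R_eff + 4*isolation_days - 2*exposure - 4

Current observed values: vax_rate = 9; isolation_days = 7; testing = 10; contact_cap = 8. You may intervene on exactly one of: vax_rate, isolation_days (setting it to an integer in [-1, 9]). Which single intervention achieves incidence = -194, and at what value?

Intervening on vax_rate: incidence = -16*vax_rate - 18. Reaching -194 requires vax_rate = 11, outside [-1, 9].
Intervening on isolation_days: with other inputs at their observed values, incidence = 4*isolation_days - 190. Solving for -194 gives isolation_days = -1, within [-1, 9].

set isolation_days = -1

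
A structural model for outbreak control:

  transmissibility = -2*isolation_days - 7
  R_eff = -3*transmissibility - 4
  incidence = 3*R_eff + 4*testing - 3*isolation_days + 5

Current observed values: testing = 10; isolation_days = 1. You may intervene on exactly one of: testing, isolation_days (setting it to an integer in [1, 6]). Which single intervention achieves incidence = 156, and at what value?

set isolation_days = 4

Intervening on testing: incidence = 4*testing + 71. Reaching 156 requires testing = 85/4, not an integer.
Intervening on isolation_days: with other inputs at their observed values, incidence = 15*isolation_days + 96. Solving for 156 gives isolation_days = 4, within [1, 6].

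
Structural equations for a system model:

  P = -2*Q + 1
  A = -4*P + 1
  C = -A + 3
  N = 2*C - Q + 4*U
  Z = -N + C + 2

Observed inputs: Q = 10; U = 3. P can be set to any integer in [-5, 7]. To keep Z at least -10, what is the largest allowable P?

P = 2

Intervening on P fixes its value directly, overriding its dependence on Q.
Substituting into the C equation gives C = 4*P + 2.
Substituting into the N equation gives N = 8*P + 6.
This gives Z = -4*P - 2.
Require -4*P - 2 ≥ -10, so P ≤ 2.
The largest integer in [-5, 7] satisfying this is 2.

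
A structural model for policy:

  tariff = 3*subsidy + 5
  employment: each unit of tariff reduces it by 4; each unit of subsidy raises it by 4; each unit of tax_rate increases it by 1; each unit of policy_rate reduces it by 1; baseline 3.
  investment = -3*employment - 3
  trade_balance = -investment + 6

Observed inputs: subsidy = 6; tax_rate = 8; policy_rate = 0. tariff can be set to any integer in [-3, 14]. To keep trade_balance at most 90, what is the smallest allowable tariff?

Intervening on tariff fixes its value directly, overriding its dependence on subsidy.
Substituting into the employment equation gives employment = -4*tariff + 35.
investment becomes 12*tariff - 108.
So trade_balance = -12*tariff + 114.
Require -12*tariff + 114 ≤ 90, so tariff ≥ 2.
The smallest integer in [-3, 14] satisfying this is 2.

tariff = 2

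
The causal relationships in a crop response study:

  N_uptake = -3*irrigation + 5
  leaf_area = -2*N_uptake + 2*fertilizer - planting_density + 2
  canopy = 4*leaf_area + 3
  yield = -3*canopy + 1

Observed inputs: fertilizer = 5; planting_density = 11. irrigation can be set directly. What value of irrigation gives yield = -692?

irrigation = 11

Substituting into the leaf_area equation gives leaf_area = 6*irrigation - 9.
canopy becomes 24*irrigation - 33.
Substituting into the yield equation gives yield = -72*irrigation + 100.
Solve -72*irrigation + 100 = -692: irrigation = (-692 - 100) / -72 = 11.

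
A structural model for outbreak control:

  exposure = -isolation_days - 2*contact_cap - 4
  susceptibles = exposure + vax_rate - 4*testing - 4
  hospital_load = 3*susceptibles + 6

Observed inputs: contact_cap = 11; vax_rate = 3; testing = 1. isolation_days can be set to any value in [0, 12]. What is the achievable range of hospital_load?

-123 to -87

Substituting into the exposure equation gives exposure = -isolation_days - 26.
Substituting into the susceptibles equation gives susceptibles = -isolation_days - 31.
Substituting into the hospital_load equation gives hospital_load = -3*isolation_days - 87.
Linear in isolation_days, so extremes are at the endpoints: isolation_days = 0 gives hospital_load = -87; isolation_days = 12 gives hospital_load = -123.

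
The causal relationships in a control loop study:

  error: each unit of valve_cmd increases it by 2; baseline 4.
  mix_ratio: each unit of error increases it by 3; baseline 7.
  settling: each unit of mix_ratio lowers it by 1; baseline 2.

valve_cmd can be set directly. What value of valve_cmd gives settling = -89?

valve_cmd = 12

Substituting into the mix_ratio equation gives mix_ratio = 6*valve_cmd + 19.
settling becomes -6*valve_cmd - 17.
Solve -6*valve_cmd - 17 = -89: valve_cmd = (-89 + 17) / -6 = 12.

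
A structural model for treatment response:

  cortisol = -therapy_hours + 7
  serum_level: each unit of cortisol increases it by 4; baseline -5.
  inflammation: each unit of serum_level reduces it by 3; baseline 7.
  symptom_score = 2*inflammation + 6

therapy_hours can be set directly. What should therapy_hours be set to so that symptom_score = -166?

Substituting into the serum_level equation gives serum_level = -4*therapy_hours + 23.
Substituting into the inflammation equation gives inflammation = 12*therapy_hours - 62.
So symptom_score = 24*therapy_hours - 118.
Solve 24*therapy_hours - 118 = -166: therapy_hours = (-166 + 118) / 24 = -2.

therapy_hours = -2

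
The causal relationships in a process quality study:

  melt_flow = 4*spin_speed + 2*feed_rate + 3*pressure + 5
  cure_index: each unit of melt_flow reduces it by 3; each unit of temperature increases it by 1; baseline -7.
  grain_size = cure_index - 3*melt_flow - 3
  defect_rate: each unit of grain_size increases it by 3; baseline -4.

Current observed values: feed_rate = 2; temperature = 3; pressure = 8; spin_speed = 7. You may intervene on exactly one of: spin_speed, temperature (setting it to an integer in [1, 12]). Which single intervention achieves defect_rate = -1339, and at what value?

set spin_speed = 10

Intervening on spin_speed: with other inputs at their observed values, defect_rate = -72*spin_speed - 619. Solving for -1339 gives spin_speed = 10, within [1, 12].
Intervening on temperature: defect_rate = 3*temperature - 1132. Reaching -1339 requires temperature = -69, outside [1, 12].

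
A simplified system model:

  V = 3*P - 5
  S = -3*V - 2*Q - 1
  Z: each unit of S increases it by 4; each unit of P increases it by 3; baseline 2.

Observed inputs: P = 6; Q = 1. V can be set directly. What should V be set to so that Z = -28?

Intervening on V fixes its value directly, overriding its dependence on P.
Substituting into the S equation gives S = -3*V - 3.
So Z = -12*V + 8.
Solve -12*V + 8 = -28: V = (-28 - 8) / -12 = 3.

V = 3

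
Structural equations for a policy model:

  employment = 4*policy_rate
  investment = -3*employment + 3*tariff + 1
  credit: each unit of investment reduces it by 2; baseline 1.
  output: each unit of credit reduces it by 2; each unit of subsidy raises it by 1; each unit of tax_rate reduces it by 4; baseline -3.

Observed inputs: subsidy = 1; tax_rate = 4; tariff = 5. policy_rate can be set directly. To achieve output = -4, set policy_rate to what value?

Substituting into the investment equation gives investment = -12*policy_rate + 16.
Substituting into the credit equation gives credit = 24*policy_rate - 31.
So output = -48*policy_rate + 44.
Solve -48*policy_rate + 44 = -4: policy_rate = (-4 - 44) / -48 = 1.

policy_rate = 1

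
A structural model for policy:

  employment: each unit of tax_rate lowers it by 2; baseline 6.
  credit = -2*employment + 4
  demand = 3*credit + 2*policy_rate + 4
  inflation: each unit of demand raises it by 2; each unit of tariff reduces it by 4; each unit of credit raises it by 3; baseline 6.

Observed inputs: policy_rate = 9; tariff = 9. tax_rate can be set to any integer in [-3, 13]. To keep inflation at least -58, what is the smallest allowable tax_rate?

tax_rate = 0

Substituting into the credit equation gives credit = 4*tax_rate - 8.
Substituting into the demand equation gives demand = 12*tax_rate - 2.
Substituting into the inflation equation gives inflation = 36*tax_rate - 58.
Require 36*tax_rate - 58 ≥ -58, so tax_rate ≥ 0.
The smallest integer in [-3, 13] satisfying this is 0.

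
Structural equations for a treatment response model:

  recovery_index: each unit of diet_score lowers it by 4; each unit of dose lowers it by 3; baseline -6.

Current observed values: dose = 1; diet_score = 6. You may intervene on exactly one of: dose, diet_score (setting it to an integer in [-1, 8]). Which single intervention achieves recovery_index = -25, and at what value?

Intervening on dose: recovery_index = -3*dose - 30. Reaching -25 requires dose = -5/3, not an integer.
Intervening on diet_score: with other inputs at their observed values, recovery_index = -4*diet_score - 9. Solving for -25 gives diet_score = 4, within [-1, 8].

set diet_score = 4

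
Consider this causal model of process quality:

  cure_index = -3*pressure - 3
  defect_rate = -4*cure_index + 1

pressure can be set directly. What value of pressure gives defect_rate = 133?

Substituting into the defect_rate equation gives defect_rate = 12*pressure + 13.
Solve 12*pressure + 13 = 133: pressure = (133 - 13) / 12 = 10.

pressure = 10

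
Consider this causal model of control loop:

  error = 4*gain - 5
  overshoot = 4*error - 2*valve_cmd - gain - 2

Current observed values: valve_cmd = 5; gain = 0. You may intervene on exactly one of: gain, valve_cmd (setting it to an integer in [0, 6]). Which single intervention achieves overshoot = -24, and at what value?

set valve_cmd = 1

Intervening on gain: overshoot = 15*gain - 32. Reaching -24 requires gain = 8/15, not an integer.
Intervening on valve_cmd: with other inputs at their observed values, overshoot = -2*valve_cmd - 22. Solving for -24 gives valve_cmd = 1, within [0, 6].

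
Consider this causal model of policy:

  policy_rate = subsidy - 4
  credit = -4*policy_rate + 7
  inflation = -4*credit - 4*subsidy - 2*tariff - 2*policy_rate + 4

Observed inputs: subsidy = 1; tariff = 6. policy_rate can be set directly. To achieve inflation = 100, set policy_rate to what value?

Intervening on policy_rate fixes its value directly, overriding its dependence on subsidy.
Substituting into the inflation equation gives inflation = 14*policy_rate - 40.
Solve 14*policy_rate - 40 = 100: policy_rate = (100 + 40) / 14 = 10.

policy_rate = 10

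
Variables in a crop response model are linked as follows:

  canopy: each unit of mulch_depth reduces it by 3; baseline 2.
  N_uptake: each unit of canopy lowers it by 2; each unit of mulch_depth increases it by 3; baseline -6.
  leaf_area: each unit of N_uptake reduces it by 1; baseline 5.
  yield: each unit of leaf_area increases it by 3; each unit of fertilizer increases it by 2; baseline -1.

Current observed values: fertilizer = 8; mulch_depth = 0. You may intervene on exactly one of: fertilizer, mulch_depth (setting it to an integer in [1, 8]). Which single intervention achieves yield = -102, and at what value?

Intervening on fertilizer: yield = 2*fertilizer + 44. Reaching -102 requires fertilizer = -73, outside [1, 8].
Intervening on mulch_depth: with other inputs at their observed values, yield = -27*mulch_depth + 60. Solving for -102 gives mulch_depth = 6, within [1, 8].

set mulch_depth = 6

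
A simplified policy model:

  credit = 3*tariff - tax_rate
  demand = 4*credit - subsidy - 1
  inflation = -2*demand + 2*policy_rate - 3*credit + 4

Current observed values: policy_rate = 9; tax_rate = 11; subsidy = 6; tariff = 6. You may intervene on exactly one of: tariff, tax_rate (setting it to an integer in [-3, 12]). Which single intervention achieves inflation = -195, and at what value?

set tax_rate = -3

Intervening on tariff: inflation = -33*tariff + 157. Reaching -195 requires tariff = 32/3, not an integer.
Intervening on tax_rate: with other inputs at their observed values, inflation = 11*tax_rate - 162. Solving for -195 gives tax_rate = -3, within [-3, 12].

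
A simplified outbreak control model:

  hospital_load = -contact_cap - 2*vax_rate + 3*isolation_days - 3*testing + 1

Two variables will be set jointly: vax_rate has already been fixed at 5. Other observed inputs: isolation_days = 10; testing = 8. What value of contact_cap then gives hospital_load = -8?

contact_cap = 5

With vax_rate held at 5:
Substituting into the hospital_load equation gives hospital_load = -contact_cap - 3.
Solve -contact_cap - 3 = -8: contact_cap = (-8 + 3) / -1 = 5.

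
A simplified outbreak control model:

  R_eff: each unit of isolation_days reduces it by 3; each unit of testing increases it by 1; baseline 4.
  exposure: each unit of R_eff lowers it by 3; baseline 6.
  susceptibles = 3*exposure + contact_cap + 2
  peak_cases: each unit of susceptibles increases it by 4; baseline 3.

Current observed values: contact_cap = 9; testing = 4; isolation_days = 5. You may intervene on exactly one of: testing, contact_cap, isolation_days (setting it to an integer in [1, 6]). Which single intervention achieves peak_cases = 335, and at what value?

set testing = 5

Intervening on testing: with other inputs at their observed values, peak_cases = -36*testing + 515. Solving for 335 gives testing = 5, within [1, 6].
Intervening on contact_cap: peak_cases = 4*contact_cap + 335. Reaching 335 requires contact_cap = 0, outside [1, 6].
Intervening on isolation_days: peak_cases = 108*isolation_days - 169. Reaching 335 requires isolation_days = 14/3, not an integer.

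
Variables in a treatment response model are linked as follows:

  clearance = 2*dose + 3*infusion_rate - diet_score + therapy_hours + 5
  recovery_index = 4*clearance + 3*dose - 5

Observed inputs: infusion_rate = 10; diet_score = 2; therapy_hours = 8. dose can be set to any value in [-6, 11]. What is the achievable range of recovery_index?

Substituting into the clearance equation gives clearance = 2*dose + 41.
Substituting into the recovery_index equation gives recovery_index = 11*dose + 159.
Linear in dose, so extremes are at the endpoints: dose = -6 gives recovery_index = 93; dose = 11 gives recovery_index = 280.

93 to 280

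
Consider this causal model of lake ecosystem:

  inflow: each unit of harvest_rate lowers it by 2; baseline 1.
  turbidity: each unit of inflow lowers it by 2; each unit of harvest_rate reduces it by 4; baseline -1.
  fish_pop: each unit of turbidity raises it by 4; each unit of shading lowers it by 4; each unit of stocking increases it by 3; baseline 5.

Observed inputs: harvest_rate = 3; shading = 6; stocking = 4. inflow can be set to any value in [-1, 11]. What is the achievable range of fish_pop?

-147 to -51

Intervening on inflow fixes its value directly, overriding its dependence on harvest_rate.
Substituting into the turbidity equation gives turbidity = -2*inflow - 13.
So fish_pop = -8*inflow - 59.
Linear in inflow, so extremes are at the endpoints: inflow = -1 gives fish_pop = -51; inflow = 11 gives fish_pop = -147.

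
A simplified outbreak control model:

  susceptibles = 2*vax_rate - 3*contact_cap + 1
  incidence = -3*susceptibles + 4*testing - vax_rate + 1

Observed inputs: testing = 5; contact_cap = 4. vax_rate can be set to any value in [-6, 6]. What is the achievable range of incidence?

12 to 96

Substituting into the susceptibles equation gives susceptibles = 2*vax_rate - 11.
Substituting into the incidence equation gives incidence = -7*vax_rate + 54.
Linear in vax_rate, so extremes are at the endpoints: vax_rate = -6 gives incidence = 96; vax_rate = 6 gives incidence = 12.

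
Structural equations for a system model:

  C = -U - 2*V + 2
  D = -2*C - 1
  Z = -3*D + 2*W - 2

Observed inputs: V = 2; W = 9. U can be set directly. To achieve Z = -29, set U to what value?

U = 6

Substituting into the C equation gives C = -U - 2.
So D = 2*U + 3.
Z becomes -6*U + 7.
Solve -6*U + 7 = -29: U = (-29 - 7) / -6 = 6.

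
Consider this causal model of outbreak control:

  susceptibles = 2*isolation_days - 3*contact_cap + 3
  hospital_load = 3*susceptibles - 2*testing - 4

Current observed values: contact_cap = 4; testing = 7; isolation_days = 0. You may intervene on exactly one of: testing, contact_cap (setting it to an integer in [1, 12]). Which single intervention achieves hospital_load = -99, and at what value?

Intervening on testing: hospital_load = -2*testing - 31. Reaching -99 requires testing = 34, outside [1, 12].
Intervening on contact_cap: with other inputs at their observed values, hospital_load = -9*contact_cap - 9. Solving for -99 gives contact_cap = 10, within [1, 12].

set contact_cap = 10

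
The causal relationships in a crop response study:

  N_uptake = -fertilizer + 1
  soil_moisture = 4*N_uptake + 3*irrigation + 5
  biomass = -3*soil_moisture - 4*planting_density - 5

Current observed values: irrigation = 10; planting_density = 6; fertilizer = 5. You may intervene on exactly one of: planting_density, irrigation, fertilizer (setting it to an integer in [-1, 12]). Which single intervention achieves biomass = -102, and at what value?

Intervening on planting_density: with other inputs at their observed values, biomass = -4*planting_density - 62. Solving for -102 gives planting_density = 10, within [-1, 12].
Intervening on irrigation: biomass = -9*irrigation + 4. Reaching -102 requires irrigation = 106/9, not an integer.
Intervening on fertilizer: biomass = 12*fertilizer - 146. Reaching -102 requires fertilizer = 11/3, not an integer.

set planting_density = 10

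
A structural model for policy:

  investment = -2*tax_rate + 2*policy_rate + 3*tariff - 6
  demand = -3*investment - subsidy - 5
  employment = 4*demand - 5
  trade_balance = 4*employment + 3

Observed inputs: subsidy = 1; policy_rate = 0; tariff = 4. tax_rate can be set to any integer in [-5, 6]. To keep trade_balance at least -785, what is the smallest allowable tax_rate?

tax_rate = -4

Substituting into the investment equation gives investment = -2*tax_rate + 6.
Substituting into the demand equation gives demand = 6*tax_rate - 24.
So employment = 24*tax_rate - 101.
So trade_balance = 96*tax_rate - 401.
Require 96*tax_rate - 401 ≥ -785, so tax_rate ≥ -4.
The smallest integer in [-5, 6] satisfying this is -4.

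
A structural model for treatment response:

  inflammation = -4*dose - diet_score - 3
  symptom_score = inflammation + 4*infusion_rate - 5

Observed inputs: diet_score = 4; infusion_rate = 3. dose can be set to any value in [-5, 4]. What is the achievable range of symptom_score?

-16 to 20

Substituting into the inflammation equation gives inflammation = -4*dose - 7.
So symptom_score = -4*dose.
Linear in dose, so extremes are at the endpoints: dose = -5 gives symptom_score = 20; dose = 4 gives symptom_score = -16.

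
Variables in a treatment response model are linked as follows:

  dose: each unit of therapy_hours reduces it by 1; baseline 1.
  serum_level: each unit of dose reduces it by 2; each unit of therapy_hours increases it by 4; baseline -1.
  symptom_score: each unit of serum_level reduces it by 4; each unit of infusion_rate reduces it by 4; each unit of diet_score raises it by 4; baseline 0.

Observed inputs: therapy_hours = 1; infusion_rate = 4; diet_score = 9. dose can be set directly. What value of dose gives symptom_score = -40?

Intervening on dose fixes its value directly, overriding its dependence on therapy_hours.
Substituting into the serum_level equation gives serum_level = -2*dose + 3.
This gives symptom_score = 8*dose + 8.
Solve 8*dose + 8 = -40: dose = (-40 - 8) / 8 = -6.

dose = -6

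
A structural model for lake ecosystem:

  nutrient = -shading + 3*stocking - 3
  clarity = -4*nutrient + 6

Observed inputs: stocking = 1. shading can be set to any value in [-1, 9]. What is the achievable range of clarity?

Substituting into the nutrient equation gives nutrient = -shading.
This gives clarity = 4*shading + 6.
Linear in shading, so extremes are at the endpoints: shading = -1 gives clarity = 2; shading = 9 gives clarity = 42.

2 to 42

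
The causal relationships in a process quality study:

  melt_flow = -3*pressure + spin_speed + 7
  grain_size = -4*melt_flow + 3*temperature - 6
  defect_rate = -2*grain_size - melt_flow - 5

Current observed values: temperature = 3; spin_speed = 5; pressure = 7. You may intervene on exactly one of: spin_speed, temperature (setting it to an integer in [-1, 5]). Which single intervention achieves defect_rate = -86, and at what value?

Intervening on spin_speed: defect_rate = 7*spin_speed - 109. Reaching -86 requires spin_speed = 23/7, not an integer.
Intervening on temperature: with other inputs at their observed values, defect_rate = -6*temperature - 56. Solving for -86 gives temperature = 5, within [-1, 5].

set temperature = 5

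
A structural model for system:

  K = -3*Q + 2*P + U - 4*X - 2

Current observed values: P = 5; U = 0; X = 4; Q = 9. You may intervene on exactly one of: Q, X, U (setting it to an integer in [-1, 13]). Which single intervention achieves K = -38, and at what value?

set Q = 10

Intervening on Q: with other inputs at their observed values, K = -3*Q - 8. Solving for -38 gives Q = 10, within [-1, 13].
Intervening on X: K = -4*X - 19. Reaching -38 requires X = 19/4, not an integer.
Intervening on U: K = U - 35. Reaching -38 requires U = -3, outside [-1, 13].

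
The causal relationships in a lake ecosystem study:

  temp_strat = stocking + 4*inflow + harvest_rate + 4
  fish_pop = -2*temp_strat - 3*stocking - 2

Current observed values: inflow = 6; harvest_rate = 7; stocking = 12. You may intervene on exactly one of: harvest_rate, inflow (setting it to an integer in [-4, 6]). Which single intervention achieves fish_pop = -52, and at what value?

Intervening on harvest_rate: fish_pop = -2*harvest_rate - 118. Reaching -52 requires harvest_rate = -33, outside [-4, 6].
Intervening on inflow: with other inputs at their observed values, fish_pop = -8*inflow - 84. Solving for -52 gives inflow = -4, within [-4, 6].

set inflow = -4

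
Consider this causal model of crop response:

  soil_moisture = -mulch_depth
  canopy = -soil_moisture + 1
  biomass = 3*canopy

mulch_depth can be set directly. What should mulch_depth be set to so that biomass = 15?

Substituting into the canopy equation gives canopy = mulch_depth + 1.
This gives biomass = 3*mulch_depth + 3.
Solve 3*mulch_depth + 3 = 15: mulch_depth = (15 - 3) / 3 = 4.

mulch_depth = 4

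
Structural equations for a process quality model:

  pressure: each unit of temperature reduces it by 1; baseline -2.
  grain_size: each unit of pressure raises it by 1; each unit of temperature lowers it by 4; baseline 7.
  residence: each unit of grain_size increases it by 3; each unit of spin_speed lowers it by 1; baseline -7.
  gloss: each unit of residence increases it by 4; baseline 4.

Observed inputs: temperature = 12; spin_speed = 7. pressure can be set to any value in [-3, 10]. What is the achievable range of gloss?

Intervening on pressure fixes its value directly, overriding its dependence on temperature.
Substituting into the grain_size equation gives grain_size = pressure - 41.
Substituting into the residence equation gives residence = 3*pressure - 137.
This gives gloss = 12*pressure - 544.
Linear in pressure, so extremes are at the endpoints: pressure = -3 gives gloss = -580; pressure = 10 gives gloss = -424.

-580 to -424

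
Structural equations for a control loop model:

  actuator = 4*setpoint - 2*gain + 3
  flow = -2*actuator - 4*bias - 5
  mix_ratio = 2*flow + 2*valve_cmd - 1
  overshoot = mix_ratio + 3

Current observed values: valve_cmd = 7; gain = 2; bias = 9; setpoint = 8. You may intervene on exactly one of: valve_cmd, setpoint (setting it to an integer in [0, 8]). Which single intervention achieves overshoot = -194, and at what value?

Intervening on valve_cmd: with other inputs at their observed values, overshoot = 2*valve_cmd - 204. Solving for -194 gives valve_cmd = 5, within [0, 8].
Intervening on setpoint: overshoot = -16*setpoint - 62. Reaching -194 requires setpoint = 33/4, not an integer.

set valve_cmd = 5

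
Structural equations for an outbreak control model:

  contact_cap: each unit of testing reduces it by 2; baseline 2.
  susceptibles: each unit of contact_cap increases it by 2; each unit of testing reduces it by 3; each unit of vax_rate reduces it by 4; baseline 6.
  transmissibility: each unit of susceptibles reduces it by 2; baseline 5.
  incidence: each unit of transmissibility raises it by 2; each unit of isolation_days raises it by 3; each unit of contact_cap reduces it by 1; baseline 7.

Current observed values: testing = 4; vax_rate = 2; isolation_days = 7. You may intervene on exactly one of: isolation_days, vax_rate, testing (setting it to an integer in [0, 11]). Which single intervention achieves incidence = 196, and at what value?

set vax_rate = 5

Intervening on isolation_days: incidence = 3*isolation_days + 127. Reaching 196 requires isolation_days = 23, outside [0, 11].
Intervening on vax_rate: with other inputs at their observed values, incidence = 16*vax_rate + 116. Solving for 196 gives vax_rate = 5, within [0, 11].
Intervening on testing: incidence = 30*testing + 28. Reaching 196 requires testing = 28/5, not an integer.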